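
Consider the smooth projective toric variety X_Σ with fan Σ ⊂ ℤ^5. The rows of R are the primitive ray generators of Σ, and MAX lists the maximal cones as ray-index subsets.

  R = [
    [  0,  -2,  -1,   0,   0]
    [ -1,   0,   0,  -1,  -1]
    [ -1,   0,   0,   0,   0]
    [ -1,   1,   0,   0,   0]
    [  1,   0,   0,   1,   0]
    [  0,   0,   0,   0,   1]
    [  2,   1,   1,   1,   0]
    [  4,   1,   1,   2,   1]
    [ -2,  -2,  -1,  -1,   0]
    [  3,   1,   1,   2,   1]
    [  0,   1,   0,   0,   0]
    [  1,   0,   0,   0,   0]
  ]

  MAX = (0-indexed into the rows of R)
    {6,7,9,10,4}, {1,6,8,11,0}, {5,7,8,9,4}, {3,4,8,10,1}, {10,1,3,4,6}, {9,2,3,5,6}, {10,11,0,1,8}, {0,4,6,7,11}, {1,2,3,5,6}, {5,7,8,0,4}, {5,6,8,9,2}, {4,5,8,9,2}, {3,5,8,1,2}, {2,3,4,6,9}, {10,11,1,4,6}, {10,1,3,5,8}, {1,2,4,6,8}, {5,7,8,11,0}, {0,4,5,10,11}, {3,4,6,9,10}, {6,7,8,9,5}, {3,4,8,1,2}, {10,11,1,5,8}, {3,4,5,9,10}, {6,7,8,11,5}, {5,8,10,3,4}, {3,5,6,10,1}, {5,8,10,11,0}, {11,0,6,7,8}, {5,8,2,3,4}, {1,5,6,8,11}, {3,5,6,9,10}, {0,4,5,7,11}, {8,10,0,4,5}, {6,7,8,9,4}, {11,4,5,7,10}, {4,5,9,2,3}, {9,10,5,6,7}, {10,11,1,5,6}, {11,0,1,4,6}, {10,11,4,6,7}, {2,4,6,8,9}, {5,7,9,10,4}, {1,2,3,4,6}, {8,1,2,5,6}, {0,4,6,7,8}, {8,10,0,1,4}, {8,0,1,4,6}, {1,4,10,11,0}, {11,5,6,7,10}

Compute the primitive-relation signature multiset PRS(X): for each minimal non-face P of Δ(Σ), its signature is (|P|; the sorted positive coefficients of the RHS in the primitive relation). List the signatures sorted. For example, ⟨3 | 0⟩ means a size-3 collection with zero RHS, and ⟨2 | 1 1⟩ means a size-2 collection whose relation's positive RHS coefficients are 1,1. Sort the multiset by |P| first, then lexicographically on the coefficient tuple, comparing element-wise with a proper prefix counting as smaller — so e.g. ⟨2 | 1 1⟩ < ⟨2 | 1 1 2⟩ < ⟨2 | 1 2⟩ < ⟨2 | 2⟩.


23 collections generate NE(X_Σ); each relation:

  P={2,11}:  v_{2} + v_{11} = 0  so sig = ⟨2 | 0⟩
  P={1,9}:  v_{1} + v_{9} = v_{6}  so sig = ⟨2 | 1⟩
  P={2,7}:  v_{2} + v_{7} = v_{9}  so sig = ⟨2 | 1⟩
  P={2,10}:  v_{2} + v_{10} = v_{3}  so sig = ⟨2 | 1⟩
  P={3,11}:  v_{3} + v_{11} = v_{10}  so sig = ⟨2 | 1⟩
  P={9,11}:  v_{9} + v_{11} = v_{7}  so sig = ⟨2 | 1⟩
  P={0,2}:  v_{0} + v_{2} = v_{4} + v_{8}  so sig = ⟨2 | 1 1⟩
  P={1,7}:  v_{1} + v_{7} = v_{6} + v_{11}  so sig = ⟨2 | 1 1⟩
  P={3,7}:  v_{3} + v_{7} = v_{9} + v_{10}  so sig = ⟨2 | 1 1⟩
  P={0,3}:  v_{0} + v_{3} = v_{4} + v_{8} + v_{10}  so sig = ⟨2 | 1 1 1⟩
  P={0,9}:  v_{0} + v_{9} = v_{4} + v_{7} + v_{8}  so sig = ⟨2 | 1 1 1⟩
  P={1,4,5}:  v_{1} + v_{4} + v_{5} = 0  so sig = ⟨3 | 0⟩
  P={6,8,10}:  v_{6} + v_{8} + v_{10} = 0  so sig = ⟨3 | 0⟩
  P={3,6,8}:  v_{3} + v_{6} + v_{8} = v_{2}  so sig = ⟨3 | 1⟩
  P={4,5,6}:  v_{4} + v_{5} + v_{6} = v_{9}  so sig = ⟨3 | 1⟩
  P={4,8,11}:  v_{4} + v_{8} + v_{11} = v_{0}  so sig = ⟨3 | 1⟩
  P={0,1,5}:  v_{0} + v_{1} + v_{5} = v_{8} + v_{11}  so sig = ⟨3 | 1 1⟩
  P={0,5,6}:  v_{0} + v_{5} + v_{6} = v_{7} + v_{8}  so sig = ⟨3 | 1 1⟩
  P={0,6,10}:  v_{0} + v_{6} + v_{10} = v_{4} + v_{11}  so sig = ⟨3 | 1 1⟩
  P={8,9,10}:  v_{8} + v_{9} + v_{10} = v_{4} + v_{5}  so sig = ⟨3 | 1 1⟩
  P={3,8,9}:  v_{3} + v_{8} + v_{9} = v_{2} + v_{4} + v_{5}  so sig = ⟨3 | 1 1 1⟩
  P={7,8,10}:  v_{7} + v_{8} + v_{10} = v_{4} + v_{5} + v_{11}  so sig = ⟨3 | 1 1 1⟩
  P={0,7,10}:  v_{0} + v_{7} + v_{10} = 2·v_{4} + v_{5} + 2·v_{11}  so sig = ⟨3 | 1 2 2⟩

Signatures (|P|; sorted positive RHS coefficients), sorted:
[⟨2 | 0⟩, ⟨2 | 1⟩, ⟨2 | 1⟩, ⟨2 | 1⟩, ⟨2 | 1⟩, ⟨2 | 1⟩, ⟨2 | 1 1⟩, ⟨2 | 1 1⟩, ⟨2 | 1 1⟩, ⟨2 | 1 1 1⟩, ⟨2 | 1 1 1⟩, ⟨3 | 0⟩, ⟨3 | 0⟩, ⟨3 | 1⟩, ⟨3 | 1⟩, ⟨3 | 1⟩, ⟨3 | 1 1⟩, ⟨3 | 1 1⟩, ⟨3 | 1 1⟩, ⟨3 | 1 1⟩, ⟨3 | 1 1 1⟩, ⟨3 | 1 1 1⟩, ⟨3 | 1 2 2⟩]


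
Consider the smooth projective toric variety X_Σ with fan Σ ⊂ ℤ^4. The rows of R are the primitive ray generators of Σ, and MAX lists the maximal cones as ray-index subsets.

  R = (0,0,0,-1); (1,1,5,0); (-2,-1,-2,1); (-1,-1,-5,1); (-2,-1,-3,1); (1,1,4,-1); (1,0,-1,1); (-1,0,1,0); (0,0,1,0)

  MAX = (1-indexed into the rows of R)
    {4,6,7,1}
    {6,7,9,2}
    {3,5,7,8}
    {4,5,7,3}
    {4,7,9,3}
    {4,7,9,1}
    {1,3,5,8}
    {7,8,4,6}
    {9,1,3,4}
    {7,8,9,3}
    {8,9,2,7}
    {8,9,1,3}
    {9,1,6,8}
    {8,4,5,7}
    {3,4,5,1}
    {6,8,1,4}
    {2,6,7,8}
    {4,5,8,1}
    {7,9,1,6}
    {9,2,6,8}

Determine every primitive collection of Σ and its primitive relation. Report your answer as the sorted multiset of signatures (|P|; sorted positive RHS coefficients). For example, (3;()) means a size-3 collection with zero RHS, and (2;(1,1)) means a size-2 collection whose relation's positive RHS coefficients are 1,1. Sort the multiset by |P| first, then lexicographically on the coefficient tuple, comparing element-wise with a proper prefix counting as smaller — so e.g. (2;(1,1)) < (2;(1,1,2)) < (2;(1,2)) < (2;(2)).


The 14 primitive collections of Σ (r=9, n=4):

  P={5,6}:  v_{5} + v_{6} = v_{8}  →  sig = (2;(1))
  P={5,9}:  v_{5} + v_{9} = v_{3}  →  sig = (2;(1))
  P={1,2}:  v_{1} + v_{2} = v_{6} + v_{9}  →  sig = (2;(1,1))
  P={2,4}:  v_{2} + v_{4} = v_{7} + v_{8}  →  sig = (2;(1,1))
  P={3,6}:  v_{3} + v_{6} = v_{8} + v_{9}  →  sig = (2;(1,1))
  P={2,5}:  v_{2} + v_{5} = v_{7} + 2·v_{8} + v_{9}  →  sig = (2;(1,1,2))
  P={2,3}:  v_{2} + v_{3} = v_{7} + 2·v_{8} + 2·v_{9}  →  sig = (2;(1,2,2))
  P={1,7,8}:  v_{1} + v_{7} + v_{8} = 0  →  sig = (3;())
  P={4,6,9}:  v_{4} + v_{6} + v_{9} = 0  →  sig = (3;())
  P={4,8,9}:  v_{4} + v_{8} + v_{9} = v_{5}  →  sig = (3;(1))
  P={1,5,7}:  v_{1} + v_{5} + v_{7} = v_{4} + v_{9}  →  sig = (3;(1,1))
  P={1,3,7}:  v_{1} + v_{3} + v_{7} = v_{4} + 2·v_{9}  →  sig = (3;(1,2))
  P={3,4,8}:  v_{3} + v_{4} + v_{8} = 2·v_{5}  →  sig = (3;(2))
  P={6,7,8,9}:  v_{6} + v_{7} + v_{8} + v_{9} = v_{2}  →  sig = (4;(1))

Sorted signature multiset PRS(X):
{ (2;(1)) ×2,  (2;(1,1)) ×3,  (2;(1,1,2)),  (2;(1,2,2)),  (3;()) ×2,  (3;(1)),  (3;(1,1)),  (3;(1,2)),  (3;(2)),  (4;(1)) }


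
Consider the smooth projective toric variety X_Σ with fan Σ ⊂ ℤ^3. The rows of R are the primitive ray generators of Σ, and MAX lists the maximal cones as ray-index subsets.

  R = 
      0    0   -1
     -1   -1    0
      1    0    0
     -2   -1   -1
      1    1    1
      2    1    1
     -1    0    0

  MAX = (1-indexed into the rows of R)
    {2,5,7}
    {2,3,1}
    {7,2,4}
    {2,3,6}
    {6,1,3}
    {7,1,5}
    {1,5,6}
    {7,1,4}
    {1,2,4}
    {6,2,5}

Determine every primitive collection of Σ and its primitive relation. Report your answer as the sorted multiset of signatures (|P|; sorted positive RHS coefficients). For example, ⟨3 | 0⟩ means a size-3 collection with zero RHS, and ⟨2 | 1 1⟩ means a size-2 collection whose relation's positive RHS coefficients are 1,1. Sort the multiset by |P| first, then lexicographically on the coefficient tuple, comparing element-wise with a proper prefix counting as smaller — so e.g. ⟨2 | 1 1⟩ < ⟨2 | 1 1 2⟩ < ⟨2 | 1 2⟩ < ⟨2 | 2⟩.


Primitive collections (9):

  P = {3,7}:  v_{3} + v_{7} = 0 ; sig = ⟨2 | 0⟩
  P = {4,6}:  v_{4} + v_{6} = 0 ; sig = ⟨2 | 0⟩
  P = {3,5}:  v_{3} + v_{5} = v_{6} ; sig = ⟨2 | 1⟩
  P = {4,5}:  v_{4} + v_{5} = v_{7} ; sig = ⟨2 | 1⟩
  P = {6,7}:  v_{6} + v_{7} = v_{5} ; sig = ⟨2 | 1⟩
  P = {3,4}:  v_{3} + v_{4} = v_{1} + v_{2} ; sig = ⟨2 | 1 1⟩
  P = {1,2,5}:  v_{1} + v_{2} + v_{5} = 0 ; sig = ⟨3 | 0⟩
  P = {1,2,6}:  v_{1} + v_{2} + v_{6} = v_{3} ; sig = ⟨3 | 1⟩
  P = {1,2,7}:  v_{1} + v_{2} + v_{7} = v_{4} ; sig = ⟨3 | 1⟩

so the primitive-relation signature multiset is
    |P|=2: 6 collections, coeffs (), (), (1), (1), (1), (1,1)
    |P|=3: 3 collections, coeffs (), (1), (1)


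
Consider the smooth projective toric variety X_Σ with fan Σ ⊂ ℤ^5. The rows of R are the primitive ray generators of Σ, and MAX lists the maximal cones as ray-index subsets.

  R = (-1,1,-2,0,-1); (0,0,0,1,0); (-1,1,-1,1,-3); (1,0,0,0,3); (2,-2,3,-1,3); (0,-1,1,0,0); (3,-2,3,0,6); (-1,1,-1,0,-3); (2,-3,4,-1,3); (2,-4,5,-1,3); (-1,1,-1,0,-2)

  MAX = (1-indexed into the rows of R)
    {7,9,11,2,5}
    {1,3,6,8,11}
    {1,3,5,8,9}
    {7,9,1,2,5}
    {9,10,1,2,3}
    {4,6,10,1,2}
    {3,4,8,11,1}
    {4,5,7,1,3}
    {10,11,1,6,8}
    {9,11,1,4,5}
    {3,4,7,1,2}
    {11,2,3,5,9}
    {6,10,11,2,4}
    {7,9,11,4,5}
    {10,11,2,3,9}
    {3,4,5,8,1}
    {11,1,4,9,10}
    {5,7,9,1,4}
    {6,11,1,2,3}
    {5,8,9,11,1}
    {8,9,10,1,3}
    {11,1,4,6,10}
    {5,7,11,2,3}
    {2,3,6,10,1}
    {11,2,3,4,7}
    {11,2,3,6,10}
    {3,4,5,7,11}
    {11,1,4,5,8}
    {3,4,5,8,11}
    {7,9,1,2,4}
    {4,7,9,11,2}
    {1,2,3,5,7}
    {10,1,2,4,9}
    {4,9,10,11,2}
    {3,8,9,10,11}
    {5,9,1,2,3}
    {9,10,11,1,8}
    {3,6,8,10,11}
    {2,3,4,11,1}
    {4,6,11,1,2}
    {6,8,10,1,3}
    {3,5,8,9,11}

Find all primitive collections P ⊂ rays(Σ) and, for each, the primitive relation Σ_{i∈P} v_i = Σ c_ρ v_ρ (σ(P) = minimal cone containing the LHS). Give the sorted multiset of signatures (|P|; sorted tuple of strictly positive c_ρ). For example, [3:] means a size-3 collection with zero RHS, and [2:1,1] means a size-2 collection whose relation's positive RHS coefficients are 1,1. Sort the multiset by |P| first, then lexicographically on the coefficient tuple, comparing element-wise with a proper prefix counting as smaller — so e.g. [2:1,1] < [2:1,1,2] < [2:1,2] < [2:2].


22 collections generate NE(X_Σ); each relation:

  • {2,8}:  v_{2} + v_{8} = v_{3}  →  sig = [2:1]
  • {5,6}:  v_{5} + v_{6} = v_{9}  →  sig = [2:1]
  • {6,9}:  v_{6} + v_{9} = v_{10}  →  sig = [2:1]
  • {6,7}:  v_{6} + v_{7} = v_{2} + v_{4} + v_{9}  →  sig = [2:1,1,1]
  • {7,8}:  v_{7} + v_{8} = v_{3} + v_{4} + v_{5}  →  sig = [2:1,1,1]
  • {7,10}:  v_{7} + v_{10} = v_{2} + v_{4} + 2·v_{9}  →  sig = [2:1,1,2]
  • {5,10}:  v_{5} + v_{10} = 2·v_{9}  →  sig = [2:2]
  • {4,6,8}:  v_{4} + v_{6} + v_{8} = 0  →  sig = [3:]
  • {1,7,11}:  v_{1} + v_{7} + v_{11} = v_{4}  →  sig = [3:1]
  • {2,4,5}:  v_{2} + v_{4} + v_{5} = v_{7}  →  sig = [3:1]
  • {3,4,6}:  v_{3} + v_{4} + v_{6} = v_{2}  →  sig = [3:1]
  • {4,8,9}:  v_{4} + v_{8} + v_{9} = v_{5}  →  sig = [3:1]
  • {4,8,10}:  v_{4} + v_{8} + v_{10} = v_{9}  →  sig = [3:1]
  • {3,4,9}:  v_{3} + v_{4} + v_{9} = v_{2} + v_{5}  →  sig = [3:1,1]
  • {3,4,10}:  v_{3} + v_{4} + v_{10} = v_{2} + v_{9}  →  sig = [3:1,1]
  • {3,7,9}:  v_{3} + v_{7} + v_{9} = 2·v_{2} + 2·v_{5}  →  sig = [3:2,2]
  • {1,2,5,11}:  v_{1} + v_{2} + v_{5} + v_{11} = 0  →  sig = [4:]
  • {1,2,9,11}:  v_{1} + v_{2} + v_{9} + v_{11} = v_{6}  →  sig = [4:1]
  • {1,3,5,11}:  v_{1} + v_{3} + v_{5} + v_{11} = v_{8}  →  sig = [4:1]
  • {1,3,9,11}:  v_{1} + v_{3} + v_{9} + v_{11} = v_{6} + v_{8}  →  sig = [4:1,1]
  • {1,3,10,11}:  v_{1} + v_{3} + v_{10} + v_{11} = 2·v_{6} + v_{8}  →  sig = [4:1,2]
  • {1,2,10,11}:  v_{1} + v_{2} + v_{10} + v_{11} = 2·v_{6}  →  sig = [4:2]

Signatures (|P|; sorted positive RHS coefficients), sorted:
{ [2:1] ×3,  [2:1,1,1] ×2,  [2:1,1,2],  [2:2],  [3:],  [3:1] ×5,  [3:1,1] ×2,  [3:2,2],  [4:],  [4:1] ×2,  [4:1,1],  [4:1,2],  [4:2] }


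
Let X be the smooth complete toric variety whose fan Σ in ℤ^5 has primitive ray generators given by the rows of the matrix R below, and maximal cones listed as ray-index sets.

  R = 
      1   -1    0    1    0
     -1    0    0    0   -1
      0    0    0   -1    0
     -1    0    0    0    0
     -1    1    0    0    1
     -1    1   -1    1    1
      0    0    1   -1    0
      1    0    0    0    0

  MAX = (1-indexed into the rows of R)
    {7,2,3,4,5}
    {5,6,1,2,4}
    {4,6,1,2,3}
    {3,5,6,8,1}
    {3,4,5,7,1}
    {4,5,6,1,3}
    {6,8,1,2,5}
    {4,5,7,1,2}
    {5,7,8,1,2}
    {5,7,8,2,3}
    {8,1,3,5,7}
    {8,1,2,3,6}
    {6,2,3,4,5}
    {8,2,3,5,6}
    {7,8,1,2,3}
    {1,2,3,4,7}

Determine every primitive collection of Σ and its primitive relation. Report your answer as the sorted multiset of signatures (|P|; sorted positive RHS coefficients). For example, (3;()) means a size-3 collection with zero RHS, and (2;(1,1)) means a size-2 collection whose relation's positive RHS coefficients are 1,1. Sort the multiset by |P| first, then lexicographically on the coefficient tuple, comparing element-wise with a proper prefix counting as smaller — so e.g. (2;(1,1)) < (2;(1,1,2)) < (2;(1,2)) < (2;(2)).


Δ(Σ) — 8 vertices, 3 min non-faces:

  P={4,8}:  v_{4} + v_{8} = 0  →  sig = (2;())
  P={6,7}:  v_{6} + v_{7} = v_{5}  →  sig = (2;(1))
  P={1,2,3,5}:  v_{1} + v_{2} + v_{3} + v_{5} = v_{4}  →  sig = (4;(1))

Hence PRS(X_Σ) =
    |P|=2: 2 collections, coeffs (), (1)
    |P|=4: 1 collection, coeffs (1)


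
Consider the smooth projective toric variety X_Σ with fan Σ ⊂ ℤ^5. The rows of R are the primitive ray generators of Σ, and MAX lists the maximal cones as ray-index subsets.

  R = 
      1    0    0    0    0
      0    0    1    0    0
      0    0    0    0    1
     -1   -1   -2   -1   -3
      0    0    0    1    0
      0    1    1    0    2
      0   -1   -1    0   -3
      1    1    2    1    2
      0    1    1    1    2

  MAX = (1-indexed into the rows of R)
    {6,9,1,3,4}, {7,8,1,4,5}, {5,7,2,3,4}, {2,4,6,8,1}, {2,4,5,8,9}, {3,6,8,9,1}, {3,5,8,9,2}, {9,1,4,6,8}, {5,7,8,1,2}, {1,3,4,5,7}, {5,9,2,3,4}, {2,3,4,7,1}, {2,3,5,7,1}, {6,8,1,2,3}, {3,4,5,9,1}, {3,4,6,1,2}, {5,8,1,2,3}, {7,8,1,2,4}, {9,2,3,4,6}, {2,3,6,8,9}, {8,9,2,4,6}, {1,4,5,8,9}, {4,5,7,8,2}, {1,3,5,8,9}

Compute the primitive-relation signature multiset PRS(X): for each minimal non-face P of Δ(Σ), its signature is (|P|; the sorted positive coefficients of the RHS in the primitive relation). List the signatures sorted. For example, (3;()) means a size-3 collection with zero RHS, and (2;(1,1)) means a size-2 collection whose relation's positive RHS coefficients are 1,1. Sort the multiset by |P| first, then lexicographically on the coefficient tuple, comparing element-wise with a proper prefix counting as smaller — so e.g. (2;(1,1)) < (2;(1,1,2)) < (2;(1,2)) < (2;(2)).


Σ has 7 primitive collections:

  • {5,6}:  v_{5} + v_{6} = v_{9}  ⇒ sig = (2;(1))
  • {6,7}:  v_{6} + v_{7} = v_{4} + v_{8}  ⇒ sig = (2;(1,1))
  • {7,9}:  v_{7} + v_{9} = v_{4} + v_{5} + v_{8}  ⇒ sig = (2;(1,1,1))
  • {3,4,8}:  v_{3} + v_{4} + v_{8} = 0  ⇒ sig = (3;())
  • {1,2,9}:  v_{1} + v_{2} + v_{9} = v_{8}  ⇒ sig = (3;(1))
  • {3,7,8}:  v_{3} + v_{7} + v_{8} = v_{1} + v_{2} + v_{5}  ⇒ sig = (3;(1,1,1))
  • {1,2,4,5}:  v_{1} + v_{2} + v_{4} + v_{5} = v_{7}  ⇒ sig = (4;(1))

so the primitive-relation signature multiset is
{ (2;(1)),  (2;(1,1)),  (2;(1,1,1)),  (3;()),  (3;(1)),  (3;(1,1,1)),  (4;(1)) }


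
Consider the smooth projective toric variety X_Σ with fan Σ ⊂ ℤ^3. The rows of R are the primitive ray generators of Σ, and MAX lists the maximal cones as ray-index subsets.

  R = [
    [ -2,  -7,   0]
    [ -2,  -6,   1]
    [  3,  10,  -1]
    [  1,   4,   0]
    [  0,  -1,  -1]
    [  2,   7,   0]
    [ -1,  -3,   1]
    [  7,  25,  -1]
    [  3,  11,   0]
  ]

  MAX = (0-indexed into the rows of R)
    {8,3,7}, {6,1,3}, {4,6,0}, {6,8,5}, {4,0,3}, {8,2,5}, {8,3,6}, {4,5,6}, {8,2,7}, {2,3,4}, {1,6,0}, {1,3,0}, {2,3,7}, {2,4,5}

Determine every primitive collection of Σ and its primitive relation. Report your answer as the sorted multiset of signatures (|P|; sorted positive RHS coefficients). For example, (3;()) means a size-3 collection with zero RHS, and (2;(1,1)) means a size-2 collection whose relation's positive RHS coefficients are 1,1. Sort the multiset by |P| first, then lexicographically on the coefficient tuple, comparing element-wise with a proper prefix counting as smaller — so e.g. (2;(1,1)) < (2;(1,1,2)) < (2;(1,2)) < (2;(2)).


18 collections generate NE(X_Σ); each relation:

  • {0,5}:  v_{0} + v_{5} = 0 — sig = (2;())
  • {0,8}:  v_{0} + v_{8} = v_{3} — sig = (2;(1))
  • {1,2}:  v_{1} + v_{2} = v_{3} — sig = (2;(1))
  • {1,4}:  v_{1} + v_{4} = v_{0} — sig = (2;(1))
  • {2,6}:  v_{2} + v_{6} = v_{5} — sig = (2;(1))
  • {3,5}:  v_{3} + v_{5} = v_{8} — sig = (2;(1))
  • {4,8}:  v_{4} + v_{8} = v_{2} — sig = (2;(1))
  • {0,2}:  v_{0} + v_{2} = v_{3} + v_{4} — sig = (2;(1,1))
  • {1,5}:  v_{1} + v_{5} = v_{3} + v_{6} — sig = (2;(1,1))
  • {0,7}:  v_{0} + v_{7} = v_{2} + 2·v_{3} — sig = (2;(1,2))
  • {1,7}:  v_{1} + v_{7} = 2·v_{3} + v_{8} — sig = (2;(1,2))
  • {1,8}:  v_{1} + v_{8} = 2·v_{3} + v_{6} — sig = (2;(1,2))
  • {4,7}:  v_{4} + v_{7} = 2·v_{2} + v_{3} — sig = (2;(1,2))
  • {5,7}:  v_{5} + v_{7} = v_{2} + 2·v_{8} — sig = (2;(1,2))
  • {6,7}:  v_{6} + v_{7} = 2·v_{8} — sig = (2;(2))
  • {3,4,6}:  v_{3} + v_{4} + v_{6} = 0 — sig = (3;())
  • {0,3,6}:  v_{0} + v_{3} + v_{6} = v_{1} — sig = (3;(1))
  • {2,3,8}:  v_{2} + v_{3} + v_{8} = v_{7} — sig = (3;(1))

Hence PRS(X_Σ) =
{ (2;()),  (2;(1)) ×6,  (2;(1,1)) ×2,  (2;(1,2)) ×5,  (2;(2)),  (3;()),  (3;(1)) ×2 }


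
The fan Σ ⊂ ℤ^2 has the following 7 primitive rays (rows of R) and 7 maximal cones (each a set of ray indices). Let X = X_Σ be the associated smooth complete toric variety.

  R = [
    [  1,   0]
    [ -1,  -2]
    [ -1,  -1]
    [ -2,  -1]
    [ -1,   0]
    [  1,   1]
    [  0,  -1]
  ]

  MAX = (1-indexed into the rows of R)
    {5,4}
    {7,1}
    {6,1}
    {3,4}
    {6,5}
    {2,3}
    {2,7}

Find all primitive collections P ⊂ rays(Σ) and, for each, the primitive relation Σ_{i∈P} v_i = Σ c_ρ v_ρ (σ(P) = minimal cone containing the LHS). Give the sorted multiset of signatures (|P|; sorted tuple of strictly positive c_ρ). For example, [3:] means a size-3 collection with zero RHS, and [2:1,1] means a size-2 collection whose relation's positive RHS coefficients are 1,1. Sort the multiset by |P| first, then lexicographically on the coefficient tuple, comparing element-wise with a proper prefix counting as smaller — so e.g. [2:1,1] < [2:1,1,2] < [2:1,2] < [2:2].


14 collections generate NE(X_Σ); each relation:

  • {1,5}:  v_{1} + v_{5} = 0  ⟹  sig = [2:]
  • {3,6}:  v_{3} + v_{6} = 0  ⟹  sig = [2:]
  • {1,3}:  v_{1} + v_{3} = v_{7}  ⟹  sig = [2:1]
  • {1,4}:  v_{1} + v_{4} = v_{3}  ⟹  sig = [2:1]
  • {2,6}:  v_{2} + v_{6} = v_{7}  ⟹  sig = [2:1]
  • {3,5}:  v_{3} + v_{5} = v_{4}  ⟹  sig = [2:1]
  • {3,7}:  v_{3} + v_{7} = v_{2}  ⟹  sig = [2:1]
  • {4,6}:  v_{4} + v_{6} = v_{5}  ⟹  sig = [2:1]
  • {5,7}:  v_{5} + v_{7} = v_{3}  ⟹  sig = [2:1]
  • {6,7}:  v_{6} + v_{7} = v_{1}  ⟹  sig = [2:1]
  • {1,2}:  v_{1} + v_{2} = 2·v_{7}  ⟹  sig = [2:2]
  • {2,5}:  v_{2} + v_{5} = 2·v_{3}  ⟹  sig = [2:2]
  • {4,7}:  v_{4} + v_{7} = 2·v_{3}  ⟹  sig = [2:2]
  • {2,4}:  v_{2} + v_{4} = 3·v_{3}  ⟹  sig = [2:3]

so the primitive-relation signature multiset is
[[2:], [2:], [2:1], [2:1], [2:1], [2:1], [2:1], [2:1], [2:1], [2:1], [2:2], [2:2], [2:2], [2:3]]


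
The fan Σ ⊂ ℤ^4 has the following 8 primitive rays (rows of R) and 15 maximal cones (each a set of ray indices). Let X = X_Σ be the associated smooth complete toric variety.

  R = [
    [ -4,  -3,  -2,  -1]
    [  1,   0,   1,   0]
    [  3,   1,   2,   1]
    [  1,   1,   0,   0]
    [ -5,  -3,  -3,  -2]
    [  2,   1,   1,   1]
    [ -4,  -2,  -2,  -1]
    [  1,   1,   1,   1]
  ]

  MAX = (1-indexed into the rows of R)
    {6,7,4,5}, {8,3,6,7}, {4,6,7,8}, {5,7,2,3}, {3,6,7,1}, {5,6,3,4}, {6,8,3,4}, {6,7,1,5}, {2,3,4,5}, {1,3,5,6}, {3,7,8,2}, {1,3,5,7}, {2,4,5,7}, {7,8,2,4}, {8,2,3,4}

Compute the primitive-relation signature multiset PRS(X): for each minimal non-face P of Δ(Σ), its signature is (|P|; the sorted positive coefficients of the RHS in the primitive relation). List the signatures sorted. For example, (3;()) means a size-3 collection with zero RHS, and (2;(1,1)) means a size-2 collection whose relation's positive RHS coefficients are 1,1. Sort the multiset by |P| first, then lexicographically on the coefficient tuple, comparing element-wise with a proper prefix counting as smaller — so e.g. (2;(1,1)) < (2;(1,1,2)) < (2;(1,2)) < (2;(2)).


Δ(Σ) — 8 vertices, 7 min non-faces:

  P={2,6}:  v_{2} + v_{6} = v_{3} ; sig = (2;(1))
  P={5,8}:  v_{5} + v_{8} = v_{7} ; sig = (2;(1))
  P={1,4}:  v_{1} + v_{4} = v_{5} + v_{6} ; sig = (2;(1,1))
  P={1,2}:  v_{1} + v_{2} = 2·v_{3} + v_{5} + v_{7} ; sig = (2;(1,1,2))
  P={1,8}:  v_{1} + v_{8} = v_{3} + v_{6} + 2·v_{7} ; sig = (2;(1,1,2))
  P={3,4,7}:  v_{3} + v_{4} + v_{7} = 0 ; sig = (3;())
  P={3,5,6,7}:  v_{3} + v_{5} + v_{6} + v_{7} = v_{1} ; sig = (4;(1))

Hence PRS(X_Σ) =
    |P|=2: 5 collections, coeffs (1), (1), (1,1), (1,1,2), (1,1,2)
    |P|=3: 1 collection, coeffs ()
    |P|=4: 1 collection, coeffs (1)


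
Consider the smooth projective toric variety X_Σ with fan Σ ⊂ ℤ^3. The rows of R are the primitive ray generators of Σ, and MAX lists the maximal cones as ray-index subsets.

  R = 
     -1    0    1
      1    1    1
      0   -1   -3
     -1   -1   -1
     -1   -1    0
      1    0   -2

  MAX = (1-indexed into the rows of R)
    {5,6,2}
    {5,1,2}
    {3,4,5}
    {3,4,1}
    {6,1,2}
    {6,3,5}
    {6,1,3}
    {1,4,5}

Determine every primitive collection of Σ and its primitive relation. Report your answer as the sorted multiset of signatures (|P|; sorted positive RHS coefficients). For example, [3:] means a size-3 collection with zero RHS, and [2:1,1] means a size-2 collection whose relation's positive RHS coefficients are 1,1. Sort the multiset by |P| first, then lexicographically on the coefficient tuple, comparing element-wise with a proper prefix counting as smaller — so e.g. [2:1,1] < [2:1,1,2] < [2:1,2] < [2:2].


Σ has 5 primitive collections:

  • {2,4}:  v_{2} + v_{4} = 0 — sig = [2:]
  • {2,3}:  v_{2} + v_{3} = v_{6} — sig = [2:1]
  • {4,6}:  v_{4} + v_{6} = v_{3} — sig = [2:1]
  • {1,5,6}:  v_{1} + v_{5} + v_{6} = v_{4} — sig = [3:1]
  • {1,3,5}:  v_{1} + v_{3} + v_{5} = 2·v_{4} — sig = [3:2]

Signatures (|P|; sorted positive RHS coefficients), sorted:
    [2:]
    [2:1]
    [2:1]
    [3:1]
    [3:2]


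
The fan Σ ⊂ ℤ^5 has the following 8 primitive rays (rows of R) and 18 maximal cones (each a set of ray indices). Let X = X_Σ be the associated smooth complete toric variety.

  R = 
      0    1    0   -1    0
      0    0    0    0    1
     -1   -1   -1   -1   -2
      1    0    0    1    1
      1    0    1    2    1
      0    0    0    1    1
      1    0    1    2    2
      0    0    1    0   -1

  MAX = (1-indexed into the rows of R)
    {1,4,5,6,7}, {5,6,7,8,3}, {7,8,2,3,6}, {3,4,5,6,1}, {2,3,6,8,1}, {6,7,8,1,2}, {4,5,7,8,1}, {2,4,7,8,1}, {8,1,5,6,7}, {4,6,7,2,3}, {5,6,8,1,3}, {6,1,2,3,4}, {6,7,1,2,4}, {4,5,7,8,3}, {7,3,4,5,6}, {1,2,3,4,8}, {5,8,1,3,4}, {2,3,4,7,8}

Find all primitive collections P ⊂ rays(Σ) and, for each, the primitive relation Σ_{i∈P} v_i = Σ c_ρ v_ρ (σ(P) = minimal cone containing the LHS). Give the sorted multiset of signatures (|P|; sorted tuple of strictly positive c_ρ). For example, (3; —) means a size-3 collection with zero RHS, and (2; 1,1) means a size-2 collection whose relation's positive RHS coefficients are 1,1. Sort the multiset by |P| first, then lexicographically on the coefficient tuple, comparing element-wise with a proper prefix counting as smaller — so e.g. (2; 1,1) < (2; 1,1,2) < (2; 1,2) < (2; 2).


3 minimal non-faces of Δ(Σ) (on 8 rays):

  P={2,5}:  v_{2} + v_{5} = v_{7}  so sig = (2; 1)
  P={1,3,7}:  v_{1} + v_{3} + v_{7} = 0  so sig = (3; —)
  P={4,6,8}:  v_{4} + v_{6} + v_{8} = v_{5}  so sig = (3; 1)

Sorted signature multiset PRS(X):
    |P|=2: 1 collection, coeffs (1)
    |P|=3: 2 collections, coeffs (), (1)


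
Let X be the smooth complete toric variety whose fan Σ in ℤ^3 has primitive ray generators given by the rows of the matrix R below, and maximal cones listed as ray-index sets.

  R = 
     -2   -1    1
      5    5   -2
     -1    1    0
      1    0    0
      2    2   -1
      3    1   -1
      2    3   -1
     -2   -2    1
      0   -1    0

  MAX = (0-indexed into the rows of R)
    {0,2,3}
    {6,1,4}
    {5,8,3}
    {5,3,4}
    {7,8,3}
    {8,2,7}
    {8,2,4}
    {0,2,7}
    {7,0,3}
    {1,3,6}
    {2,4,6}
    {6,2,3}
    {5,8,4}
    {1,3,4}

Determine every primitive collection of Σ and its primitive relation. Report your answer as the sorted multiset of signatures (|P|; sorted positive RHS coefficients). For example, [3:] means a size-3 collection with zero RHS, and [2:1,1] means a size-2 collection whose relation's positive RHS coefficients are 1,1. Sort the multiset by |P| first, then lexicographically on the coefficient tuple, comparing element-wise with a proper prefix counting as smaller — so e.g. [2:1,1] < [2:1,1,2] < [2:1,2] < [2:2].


20 minimal non-faces of Δ(Σ) (on 9 rays):

  P = {4,7}:  v_{4} + v_{7} = 0  ⟹  sig = [2:]
  P = {0,5}:  v_{0} + v_{5} = v_{3}  ⟹  sig = [2:1]
  P = {0,8}:  v_{0} + v_{8} = v_{7}  ⟹  sig = [2:1]
  P = {2,5}:  v_{2} + v_{5} = v_{4}  ⟹  sig = [2:1]
  P = {6,8}:  v_{6} + v_{8} = v_{4}  ⟹  sig = [2:1]
  P = {0,4}:  v_{0} + v_{4} = v_{2} + v_{3}  ⟹  sig = [2:1,1]
  P = {1,7}:  v_{1} + v_{7} = v_{3} + v_{6}  ⟹  sig = [2:1,1]
  P = {5,7}:  v_{5} + v_{7} = v_{3} + v_{8}  ⟹  sig = [2:1,1]
  P = {6,7}:  v_{6} + v_{7} = v_{2} + v_{3}  ⟹  sig = [2:1,1]
  P = {0,1}:  v_{0} + v_{1} = v_{2} + 2·v_{3} + v_{6}  ⟹  sig = [2:1,1,2]
  P = {1,8}:  v_{1} + v_{8} = v_{3} + 2·v_{4}  ⟹  sig = [2:1,2]
  P = {5,6}:  v_{5} + v_{6} = v_{3} + 2·v_{4}  ⟹  sig = [2:1,2]
  P = {1,2}:  v_{1} + v_{2} = 2·v_{6}  ⟹  sig = [2:2]
  P = {0,6}:  v_{0} + v_{6} = 2·v_{2} + 2·v_{3}  ⟹  sig = [2:2,2]
  P = {1,5}:  v_{1} + v_{5} = 2·v_{3} + 3·v_{4}  ⟹  sig = [2:2,3]
  P = {2,3,8}:  v_{2} + v_{3} + v_{8} = 0  ⟹  sig = [3:]
  P = {2,3,4}:  v_{2} + v_{3} + v_{4} = v_{6}  ⟹  sig = [3:1]
  P = {2,3,7}:  v_{2} + v_{3} + v_{7} = v_{0}  ⟹  sig = [3:1]
  P = {3,4,6}:  v_{3} + v_{4} + v_{6} = v_{1}  ⟹  sig = [3:1]
  P = {3,4,8}:  v_{3} + v_{4} + v_{8} = v_{5}  ⟹  sig = [3:1]

Signatures (|P|; sorted positive RHS coefficients), sorted:
    [2:]
    [2:1]
    [2:1]
    [2:1]
    [2:1]
    [2:1,1]
    [2:1,1]
    [2:1,1]
    [2:1,1]
    [2:1,1,2]
    [2:1,2]
    [2:1,2]
    [2:2]
    [2:2,2]
    [2:2,3]
    [3:]
    [3:1]
    [3:1]
    [3:1]
    [3:1]


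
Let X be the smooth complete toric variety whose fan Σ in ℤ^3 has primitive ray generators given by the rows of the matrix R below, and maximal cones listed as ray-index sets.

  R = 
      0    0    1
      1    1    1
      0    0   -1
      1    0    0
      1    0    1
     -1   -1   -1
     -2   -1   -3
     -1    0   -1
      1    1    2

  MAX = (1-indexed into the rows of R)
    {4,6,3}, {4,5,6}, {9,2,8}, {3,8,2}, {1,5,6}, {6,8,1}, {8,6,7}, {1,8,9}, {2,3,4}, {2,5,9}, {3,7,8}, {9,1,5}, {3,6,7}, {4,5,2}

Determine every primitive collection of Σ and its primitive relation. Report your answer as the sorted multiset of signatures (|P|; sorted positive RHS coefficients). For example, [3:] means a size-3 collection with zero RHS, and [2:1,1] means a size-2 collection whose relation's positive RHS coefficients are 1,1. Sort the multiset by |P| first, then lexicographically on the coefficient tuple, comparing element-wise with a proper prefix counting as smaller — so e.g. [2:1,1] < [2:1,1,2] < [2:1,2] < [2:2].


Primitive collections (16):

  P={1,3}:  v_{1} + v_{3} = 0 ; sig = [2:]
  P={2,6}:  v_{2} + v_{6} = 0 ; sig = [2:]
  P={5,8}:  v_{5} + v_{8} = 0 ; sig = [2:]
  P={1,2}:  v_{1} + v_{2} = v_{9} ; sig = [2:1]
  P={1,4}:  v_{1} + v_{4} = v_{5} ; sig = [2:1]
  P={3,5}:  v_{3} + v_{5} = v_{4} ; sig = [2:1]
  P={3,9}:  v_{3} + v_{9} = v_{2} ; sig = [2:1]
  P={4,8}:  v_{4} + v_{8} = v_{3} ; sig = [2:1]
  P={6,9}:  v_{6} + v_{9} = v_{1} ; sig = [2:1]
  P={7,9}:  v_{7} + v_{9} = v_{8} ; sig = [2:1]
  P={1,7}:  v_{1} + v_{7} = v_{6} + v_{8} ; sig = [2:1,1]
  P={2,7}:  v_{2} + v_{7} = v_{3} + v_{8} ; sig = [2:1,1]
  P={4,9}:  v_{4} + v_{9} = v_{2} + v_{5} ; sig = [2:1,1]
  P={5,7}:  v_{5} + v_{7} = v_{3} + v_{6} ; sig = [2:1,1]
  P={4,7}:  v_{4} + v_{7} = 2·v_{3} + v_{6} ; sig = [2:1,2]
  P={3,6,8}:  v_{3} + v_{6} + v_{8} = v_{7} ; sig = [3:1]

Sorted signature multiset PRS(X):
{ [2:] ×3,  [2:1] ×7,  [2:1,1] ×4,  [2:1,2],  [3:1] }


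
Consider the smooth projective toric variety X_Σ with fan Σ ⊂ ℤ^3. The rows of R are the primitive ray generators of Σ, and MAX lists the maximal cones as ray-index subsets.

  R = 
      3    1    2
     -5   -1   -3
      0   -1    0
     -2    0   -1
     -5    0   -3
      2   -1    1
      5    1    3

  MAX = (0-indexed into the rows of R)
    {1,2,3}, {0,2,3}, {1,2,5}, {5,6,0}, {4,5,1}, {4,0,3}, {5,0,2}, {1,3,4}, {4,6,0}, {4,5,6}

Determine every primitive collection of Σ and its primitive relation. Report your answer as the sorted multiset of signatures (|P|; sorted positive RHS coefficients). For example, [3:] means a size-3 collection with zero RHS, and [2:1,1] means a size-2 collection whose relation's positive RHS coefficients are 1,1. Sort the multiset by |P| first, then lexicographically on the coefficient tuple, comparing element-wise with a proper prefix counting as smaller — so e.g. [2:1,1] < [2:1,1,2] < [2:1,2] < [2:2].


The 7 primitive collections of Σ (r=7, n=3):

  • {1,6}:  v_{1} + v_{6} = 0  ⇒ sig = [2:]
  • {0,1}:  v_{0} + v_{1} = v_{3}  ⇒ sig = [2:1]
  • {2,4}:  v_{2} + v_{4} = v_{1}  ⇒ sig = [2:1]
  • {3,5}:  v_{3} + v_{5} = v_{2}  ⇒ sig = [2:1]
  • {3,6}:  v_{3} + v_{6} = v_{0}  ⇒ sig = [2:1]
  • {2,6}:  v_{2} + v_{6} = v_{0} + v_{5}  ⇒ sig = [2:1,1]
  • {0,4,5}:  v_{0} + v_{4} + v_{5} = 0  ⇒ sig = [3:]

Hence PRS(X_Σ) =
    |P|=2: 6 collections, coeffs (), (1), (1), (1), (1), (1,1)
    |P|=3: 1 collection, coeffs ()


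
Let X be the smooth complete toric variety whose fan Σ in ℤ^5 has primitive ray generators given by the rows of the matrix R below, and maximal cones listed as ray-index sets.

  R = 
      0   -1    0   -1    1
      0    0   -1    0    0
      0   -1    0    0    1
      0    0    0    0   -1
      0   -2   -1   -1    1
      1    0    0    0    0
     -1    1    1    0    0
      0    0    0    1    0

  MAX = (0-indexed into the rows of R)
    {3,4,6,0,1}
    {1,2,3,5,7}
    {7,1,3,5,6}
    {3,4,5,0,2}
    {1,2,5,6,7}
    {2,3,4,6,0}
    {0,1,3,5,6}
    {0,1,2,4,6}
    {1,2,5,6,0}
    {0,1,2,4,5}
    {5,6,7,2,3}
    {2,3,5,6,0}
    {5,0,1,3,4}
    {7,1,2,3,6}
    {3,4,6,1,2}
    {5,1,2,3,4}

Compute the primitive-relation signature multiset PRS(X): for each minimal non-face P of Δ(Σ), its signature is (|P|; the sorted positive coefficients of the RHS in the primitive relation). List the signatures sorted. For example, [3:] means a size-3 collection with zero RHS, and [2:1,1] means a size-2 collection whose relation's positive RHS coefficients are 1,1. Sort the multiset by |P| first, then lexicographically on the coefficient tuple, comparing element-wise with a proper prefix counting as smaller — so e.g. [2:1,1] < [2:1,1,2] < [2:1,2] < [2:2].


5 collections generate NE(X_Σ); each relation:

  {0,7}:  v_{0} + v_{7} = v_{2}  ⟹  sig = [2:1]
  {4,7}:  v_{4} + v_{7} = v_{1} + 2·v_{2} + v_{3}  ⟹  sig = [2:1,1,2]
  {4,5,6}:  v_{4} + v_{5} + v_{6} = v_{0}  ⟹  sig = [3:1]
  {0,1,2,3}:  v_{0} + v_{1} + v_{2} + v_{3} = v_{4}  ⟹  sig = [4:1]
  {1,2,3,5,6}:  v_{1} + v_{2} + v_{3} + v_{5} + v_{6} = 0  ⟹  sig = [5:]

so the primitive-relation signature multiset is
    [2:1]
    [2:1,1,2]
    [3:1]
    [4:1]
    [5:]


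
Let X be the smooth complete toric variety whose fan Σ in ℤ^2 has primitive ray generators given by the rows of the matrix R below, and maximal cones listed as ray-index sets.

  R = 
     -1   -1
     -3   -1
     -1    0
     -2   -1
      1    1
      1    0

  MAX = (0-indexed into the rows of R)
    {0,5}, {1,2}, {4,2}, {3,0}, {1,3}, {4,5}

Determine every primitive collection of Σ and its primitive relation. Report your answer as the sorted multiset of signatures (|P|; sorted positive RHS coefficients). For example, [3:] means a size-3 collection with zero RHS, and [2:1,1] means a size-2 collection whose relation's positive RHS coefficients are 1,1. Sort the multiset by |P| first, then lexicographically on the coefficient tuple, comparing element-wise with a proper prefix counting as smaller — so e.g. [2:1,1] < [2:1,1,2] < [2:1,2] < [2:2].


9 minimal non-faces of Δ(Σ) (on 6 rays):

  P={0,4}:  v_{0} + v_{4} = 0 — sig = [2:]
  P={2,5}:  v_{2} + v_{5} = 0 — sig = [2:]
  P={0,2}:  v_{0} + v_{2} = v_{3} — sig = [2:1]
  P={1,5}:  v_{1} + v_{5} = v_{3} — sig = [2:1]
  P={2,3}:  v_{2} + v_{3} = v_{1} — sig = [2:1]
  P={3,4}:  v_{3} + v_{4} = v_{2} — sig = [2:1]
  P={3,5}:  v_{3} + v_{5} = v_{0} — sig = [2:1]
  P={0,1}:  v_{0} + v_{1} = 2·v_{3} — sig = [2:2]
  P={1,4}:  v_{1} + v_{4} = 2·v_{2} — sig = [2:2]

Sorted signature multiset PRS(X):
    [2:]
    [2:]
    [2:1]
    [2:1]
    [2:1]
    [2:1]
    [2:1]
    [2:2]
    [2:2]


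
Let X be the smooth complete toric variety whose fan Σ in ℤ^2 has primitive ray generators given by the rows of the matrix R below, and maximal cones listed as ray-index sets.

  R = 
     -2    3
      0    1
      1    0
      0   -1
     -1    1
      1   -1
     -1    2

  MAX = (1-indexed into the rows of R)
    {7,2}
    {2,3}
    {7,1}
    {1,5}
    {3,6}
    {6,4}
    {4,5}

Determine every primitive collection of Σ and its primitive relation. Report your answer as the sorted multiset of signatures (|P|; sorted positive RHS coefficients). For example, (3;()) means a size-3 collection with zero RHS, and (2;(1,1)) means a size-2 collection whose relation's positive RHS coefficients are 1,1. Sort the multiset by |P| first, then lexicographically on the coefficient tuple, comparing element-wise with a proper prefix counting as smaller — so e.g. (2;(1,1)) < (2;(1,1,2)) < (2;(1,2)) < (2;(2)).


Δ(Σ) — 7 vertices, 14 min non-faces:

  • {2,4}:  v_{2} + v_{4} = 0 ; sig = (2;())
  • {5,6}:  v_{5} + v_{6} = 0 ; sig = (2;())
  • {1,6}:  v_{1} + v_{6} = v_{7} ; sig = (2;(1))
  • {2,5}:  v_{2} + v_{5} = v_{7} ; sig = (2;(1))
  • {2,6}:  v_{2} + v_{6} = v_{3} ; sig = (2;(1))
  • {3,4}:  v_{3} + v_{4} = v_{6} ; sig = (2;(1))
  • {3,5}:  v_{3} + v_{5} = v_{2} ; sig = (2;(1))
  • {4,7}:  v_{4} + v_{7} = v_{5} ; sig = (2;(1))
  • {5,7}:  v_{5} + v_{7} = v_{1} ; sig = (2;(1))
  • {6,7}:  v_{6} + v_{7} = v_{2} ; sig = (2;(1))
  • {1,3}:  v_{1} + v_{3} = v_{2} + v_{7} ; sig = (2;(1,1))
  • {1,2}:  v_{1} + v_{2} = 2·v_{7} ; sig = (2;(2))
  • {1,4}:  v_{1} + v_{4} = 2·v_{5} ; sig = (2;(2))
  • {3,7}:  v_{3} + v_{7} = 2·v_{2} ; sig = (2;(2))

so the primitive-relation signature multiset is
[(2;()), (2;()), (2;(1)), (2;(1)), (2;(1)), (2;(1)), (2;(1)), (2;(1)), (2;(1)), (2;(1)), (2;(1,1)), (2;(2)), (2;(2)), (2;(2))]


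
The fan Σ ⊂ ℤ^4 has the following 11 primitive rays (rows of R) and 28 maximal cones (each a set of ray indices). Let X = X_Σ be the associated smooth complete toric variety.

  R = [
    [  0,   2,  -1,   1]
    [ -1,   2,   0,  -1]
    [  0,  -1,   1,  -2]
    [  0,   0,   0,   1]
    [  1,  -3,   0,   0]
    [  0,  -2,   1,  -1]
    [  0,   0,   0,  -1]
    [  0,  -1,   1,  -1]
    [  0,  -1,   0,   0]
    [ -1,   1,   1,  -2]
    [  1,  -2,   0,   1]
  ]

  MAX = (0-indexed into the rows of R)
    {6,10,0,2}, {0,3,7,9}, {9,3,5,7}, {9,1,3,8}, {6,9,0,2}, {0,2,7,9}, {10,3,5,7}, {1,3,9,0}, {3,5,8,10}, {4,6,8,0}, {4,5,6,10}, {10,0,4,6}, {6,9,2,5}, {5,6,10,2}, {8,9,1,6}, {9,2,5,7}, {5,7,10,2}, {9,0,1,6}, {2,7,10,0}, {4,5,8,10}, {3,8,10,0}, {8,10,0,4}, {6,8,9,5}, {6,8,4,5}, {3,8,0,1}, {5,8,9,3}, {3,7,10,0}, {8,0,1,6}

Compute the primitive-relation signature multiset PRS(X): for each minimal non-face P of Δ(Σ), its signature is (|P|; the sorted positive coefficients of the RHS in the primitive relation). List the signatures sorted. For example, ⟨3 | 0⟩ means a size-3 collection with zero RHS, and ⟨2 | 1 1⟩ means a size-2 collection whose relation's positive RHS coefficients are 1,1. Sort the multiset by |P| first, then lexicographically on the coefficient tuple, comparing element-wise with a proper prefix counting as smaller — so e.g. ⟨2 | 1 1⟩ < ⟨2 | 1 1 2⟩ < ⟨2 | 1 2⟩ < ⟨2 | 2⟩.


18 collections generate NE(X_Σ); each relation:

  • {0,5}:  v_{0} + v_{5} = 0  →  sig = ⟨2 | 0⟩
  • {1,10}:  v_{1} + v_{10} = 0  →  sig = ⟨2 | 0⟩
  • {3,6}:  v_{3} + v_{6} = 0  →  sig = ⟨2 | 0⟩
  • {1,7}:  v_{1} + v_{7} = v_{9}  →  sig = ⟨2 | 1⟩
  • {2,3}:  v_{2} + v_{3} = v_{7}  →  sig = ⟨2 | 1⟩
  • {6,7}:  v_{6} + v_{7} = v_{2}  →  sig = ⟨2 | 1⟩
  • {7,8}:  v_{7} + v_{8} = v_{5}  →  sig = ⟨2 | 1⟩
  • {9,10}:  v_{9} + v_{10} = v_{7}  →  sig = ⟨2 | 1⟩
  • {1,2}:  v_{1} + v_{2} = v_{6} + v_{9}  →  sig = ⟨2 | 1 1⟩
  • {1,4}:  v_{1} + v_{4} = v_{6} + v_{8}  →  sig = ⟨2 | 1 1⟩
  • {1,5}:  v_{1} + v_{5} = v_{8} + v_{9}  →  sig = ⟨2 | 1 1⟩
  • {2,8}:  v_{2} + v_{8} = v_{5} + v_{6}  →  sig = ⟨2 | 1 1⟩
  • {3,4}:  v_{3} + v_{4} = v_{8} + v_{10}  →  sig = ⟨2 | 1 1⟩
  • {4,9}:  v_{4} + v_{9} = v_{5} + v_{6}  →  sig = ⟨2 | 1 1⟩
  • {4,7}:  v_{4} + v_{7} = v_{5} + v_{6} + v_{10}  →  sig = ⟨2 | 1 1 1⟩
  • {2,4}:  v_{2} + v_{4} = v_{5} + 2·v_{6} + v_{10}  →  sig = ⟨2 | 1 1 2⟩
  • {0,8,9}:  v_{0} + v_{8} + v_{9} = v_{1}  →  sig = ⟨3 | 1⟩
  • {6,8,10}:  v_{6} + v_{8} + v_{10} = v_{4}  →  sig = ⟨3 | 1⟩

Sorted signature multiset PRS(X):
    ⟨2 | 0⟩
    ⟨2 | 0⟩
    ⟨2 | 0⟩
    ⟨2 | 1⟩
    ⟨2 | 1⟩
    ⟨2 | 1⟩
    ⟨2 | 1⟩
    ⟨2 | 1⟩
    ⟨2 | 1 1⟩
    ⟨2 | 1 1⟩
    ⟨2 | 1 1⟩
    ⟨2 | 1 1⟩
    ⟨2 | 1 1⟩
    ⟨2 | 1 1⟩
    ⟨2 | 1 1 1⟩
    ⟨2 | 1 1 2⟩
    ⟨3 | 1⟩
    ⟨3 | 1⟩


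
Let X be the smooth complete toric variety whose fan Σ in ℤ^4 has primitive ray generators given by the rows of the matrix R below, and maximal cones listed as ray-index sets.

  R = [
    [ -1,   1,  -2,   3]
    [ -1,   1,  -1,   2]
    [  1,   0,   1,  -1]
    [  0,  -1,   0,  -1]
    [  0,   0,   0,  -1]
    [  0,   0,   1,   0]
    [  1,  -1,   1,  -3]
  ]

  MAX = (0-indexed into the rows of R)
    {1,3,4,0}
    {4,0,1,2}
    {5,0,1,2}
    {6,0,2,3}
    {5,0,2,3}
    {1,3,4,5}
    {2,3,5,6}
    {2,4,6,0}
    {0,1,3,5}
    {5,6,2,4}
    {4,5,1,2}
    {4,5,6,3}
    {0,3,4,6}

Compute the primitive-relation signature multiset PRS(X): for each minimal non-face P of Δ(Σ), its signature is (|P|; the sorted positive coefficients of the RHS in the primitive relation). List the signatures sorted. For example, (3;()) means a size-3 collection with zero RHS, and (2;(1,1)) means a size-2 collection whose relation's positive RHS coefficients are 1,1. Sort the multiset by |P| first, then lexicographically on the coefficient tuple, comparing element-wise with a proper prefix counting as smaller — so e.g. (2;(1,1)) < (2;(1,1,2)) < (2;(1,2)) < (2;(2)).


Δ(Σ) — 7 vertices, 5 min non-faces:

  {1,6}:  v_{1} + v_{6} = v_{4}  →  sig = (2;(1))
  {0,5,6}:  v_{0} + v_{5} + v_{6} = 0  →  sig = (3;())
  {1,2,3}:  v_{1} + v_{2} + v_{3} = 0  →  sig = (3;())
  {0,4,5}:  v_{0} + v_{4} + v_{5} = v_{1}  →  sig = (3;(1))
  {2,3,4}:  v_{2} + v_{3} + v_{4} = v_{6}  →  sig = (3;(1))

Hence PRS(X_Σ) =
    |P|=2: 1 collection, coeffs (1)
    |P|=3: 4 collections, coeffs (), (), (1), (1)


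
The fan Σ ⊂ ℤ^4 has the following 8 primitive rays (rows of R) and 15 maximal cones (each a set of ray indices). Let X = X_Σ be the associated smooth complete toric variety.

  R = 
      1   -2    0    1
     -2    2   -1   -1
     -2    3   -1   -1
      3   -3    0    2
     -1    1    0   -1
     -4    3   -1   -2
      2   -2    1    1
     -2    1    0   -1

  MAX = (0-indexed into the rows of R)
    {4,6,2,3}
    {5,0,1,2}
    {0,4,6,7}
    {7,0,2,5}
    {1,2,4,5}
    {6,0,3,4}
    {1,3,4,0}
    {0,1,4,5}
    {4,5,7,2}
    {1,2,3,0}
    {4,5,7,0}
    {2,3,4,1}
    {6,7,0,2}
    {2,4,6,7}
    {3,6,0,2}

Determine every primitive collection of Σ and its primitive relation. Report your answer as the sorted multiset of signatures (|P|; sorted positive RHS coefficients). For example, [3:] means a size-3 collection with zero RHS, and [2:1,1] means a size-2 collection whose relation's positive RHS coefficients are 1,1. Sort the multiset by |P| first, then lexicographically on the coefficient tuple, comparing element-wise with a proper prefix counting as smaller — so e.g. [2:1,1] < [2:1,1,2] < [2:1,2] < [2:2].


6 minimal non-faces of Δ(Σ) (on 8 rays):

  P={1,6}:  v_{1} + v_{6} = 0  ⟹  sig = [2:]
  P={1,7}:  v_{1} + v_{7} = v_{5}  ⟹  sig = [2:1]
  P={3,7}:  v_{3} + v_{7} = v_{0}  ⟹  sig = [2:1]
  P={5,6}:  v_{5} + v_{6} = v_{7}  ⟹  sig = [2:1]
  P={3,5}:  v_{3} + v_{5} = v_{0} + v_{1}  ⟹  sig = [2:1,1]
  P={0,2,4}:  v_{0} + v_{2} + v_{4} = v_{1}  ⟹  sig = [3:1]

so the primitive-relation signature multiset is
    |P|=2: 5 collections, coeffs (), (1), (1), (1), (1,1)
    |P|=3: 1 collection, coeffs (1)
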